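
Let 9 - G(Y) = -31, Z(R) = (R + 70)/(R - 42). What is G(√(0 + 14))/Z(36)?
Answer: -120/53 ≈ -2.2642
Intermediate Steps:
Z(R) = (70 + R)/(-42 + R)
G(Y) = 40 (G(Y) = 9 - 1*(-31) = 9 + 31 = 40)
G(√(0 + 14))/Z(36) = 40/(((70 + 36)/(-42 + 36))) = 40/((106/(-6))) = 40/((-⅙*106)) = 40/(-53/3) = 40*(-3/53) = -120/53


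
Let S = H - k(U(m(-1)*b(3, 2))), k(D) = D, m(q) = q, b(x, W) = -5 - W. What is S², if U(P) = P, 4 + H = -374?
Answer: 148225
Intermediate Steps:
H = -378 (H = -4 - 374 = -378)
S = -385 (S = -378 - (-1)*(-5 - 1*2) = -378 - (-1)*(-5 - 2) = -378 - (-1)*(-7) = -378 - 1*7 = -378 - 7 = -385)
S² = (-385)² = 148225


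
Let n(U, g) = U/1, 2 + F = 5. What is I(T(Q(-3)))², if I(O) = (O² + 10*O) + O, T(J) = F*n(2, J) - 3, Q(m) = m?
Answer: 1764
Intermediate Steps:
F = 3 (F = -2 + 5 = 3)
n(U, g) = U (n(U, g) = U*1 = U)
T(J) = 3 (T(J) = 3*2 - 3 = 6 - 3 = 3)
I(O) = O² + 11*O
I(T(Q(-3)))² = (3*(11 + 3))² = (3*14)² = 42² = 1764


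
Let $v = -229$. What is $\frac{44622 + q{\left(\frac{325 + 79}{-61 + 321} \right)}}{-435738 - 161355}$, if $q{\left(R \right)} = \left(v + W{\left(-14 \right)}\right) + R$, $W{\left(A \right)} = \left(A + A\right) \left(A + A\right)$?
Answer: $- \frac{2936606}{38811045} \approx -0.075664$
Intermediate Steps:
$W{\left(A \right)} = 4 A^{2}$ ($W{\left(A \right)} = 2 A 2 A = 4 A^{2}$)
$q{\left(R \right)} = 555 + R$ ($q{\left(R \right)} = \left(-229 + 4 \left(-14\right)^{2}\right) + R = \left(-229 + 4 \cdot 196\right) + R = \left(-229 + 784\right) + R = 555 + R$)
$\frac{44622 + q{\left(\frac{325 + 79}{-61 + 321} \right)}}{-435738 - 161355} = \frac{44622 + \left(555 + \frac{325 + 79}{-61 + 321}\right)}{-435738 - 161355} = \frac{44622 + \left(555 + \frac{404}{260}\right)}{-597093} = \left(44622 + \left(555 + 404 \cdot \frac{1}{260}\right)\right) \left(- \frac{1}{597093}\right) = \left(44622 + \left(555 + \frac{101}{65}\right)\right) \left(- \frac{1}{597093}\right) = \left(44622 + \frac{36176}{65}\right) \left(- \frac{1}{597093}\right) = \frac{2936606}{65} \left(- \frac{1}{597093}\right) = - \frac{2936606}{38811045}$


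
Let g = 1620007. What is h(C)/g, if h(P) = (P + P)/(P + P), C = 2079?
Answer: 1/1620007 ≈ 6.1728e-7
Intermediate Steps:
h(P) = 1 (h(P) = (2*P)/((2*P)) = (2*P)*(1/(2*P)) = 1)
h(C)/g = 1/1620007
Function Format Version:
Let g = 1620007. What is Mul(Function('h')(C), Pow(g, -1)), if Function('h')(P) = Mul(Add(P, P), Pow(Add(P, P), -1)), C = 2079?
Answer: Rational(1, 1620007) ≈ 6.1728e-7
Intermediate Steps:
Function('h')(P) = 1 (Function('h')(P) = Mul(Mul(2, P), Pow(Mul(2, P), -1)) = Mul(Mul(2, P), Mul(Rational(1, 2), Pow(P, -1))) = 1)
Mul(Function('h')(C), Pow(g, -1)) = Mul(1, Pow(1620007, -1)) = Mul(1, Rational(1, 1620007)) = Rational(1, 1620007)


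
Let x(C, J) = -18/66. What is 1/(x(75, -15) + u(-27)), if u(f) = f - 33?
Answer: -11/663 ≈ -0.016591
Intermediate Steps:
x(C, J) = -3/11 (x(C, J) = -18*1/66 = -3/11)
u(f) = -33 + f
1/(x(75, -15) + u(-27)) = 1/(-3/11 + (-33 - 27)) = 1/(-3/11 - 60) = 1/(-663/11) = -11/663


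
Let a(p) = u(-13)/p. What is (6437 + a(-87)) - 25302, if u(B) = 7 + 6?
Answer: -1641268/87 ≈ -18865.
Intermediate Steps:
u(B) = 13
a(p) = 13/p
(6437 + a(-87)) - 25302 = (6437 + 13/(-87)) - 25302 = (6437 + 13*(-1/87)) - 25302 = (6437 - 13/87) - 25302 = 560006/87 - 25302 = -1641268/87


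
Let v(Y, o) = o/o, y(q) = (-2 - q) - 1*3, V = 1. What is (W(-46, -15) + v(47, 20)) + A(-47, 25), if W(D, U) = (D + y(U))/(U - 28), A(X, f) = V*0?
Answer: 79/43 ≈ 1.8372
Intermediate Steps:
A(X, f) = 0 (A(X, f) = 1*0 = 0)
y(q) = -5 - q (y(q) = (-2 - q) - 3 = -5 - q)
v(Y, o) = 1
W(D, U) = (-5 + D - U)/(-28 + U) (W(D, U) = (D + (-5 - U))/(U - 28) = (-5 + D - U)/(-28 + U))
(W(-46, -15) + v(47, 20)) + A(-47, 25) = ((-5 - 46 - 1*(-15))/(-28 - 15) + 1) + 0 = ((-5 - 46 + 15)/(-43) + 1) + 0 = (-1/43*(-36) + 1) + 0 = (36/43 + 1) + 0 = 79/43 + 0 = 79/43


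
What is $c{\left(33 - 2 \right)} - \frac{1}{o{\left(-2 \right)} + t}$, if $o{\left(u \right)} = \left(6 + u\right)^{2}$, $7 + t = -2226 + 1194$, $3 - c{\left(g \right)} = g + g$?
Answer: $- \frac{60356}{1023} \approx -58.999$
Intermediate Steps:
$c{\left(g \right)} = 3 - 2 g$ ($c{\left(g \right)} = 3 - \left(g + g\right) = 3 - 2 g$)
$t = -1039$ ($t = -7 + \left(-2226 + 1194\right) = -7 - 1032 = -1039$)
$c{\left(33 - 2 \right)} - \frac{1}{o{\left(-2 \right)} + t} = \left(3 - 2 \left(33 - 2\right)\right) - \frac{1}{\left(6 - 2\right)^{2} - 1039} = \left(3 - 2 \left(33 - 2\right)\right) - \frac{1}{4^{2} - 1039} = \left(3 - 62\right) - \frac{1}{16 - 1039} = \left(3 - 62\right) - \frac{1}{-1023} = -59 - - \frac{1}{1023} = -59 + \frac{1}{1023} = - \frac{60356}{1023}$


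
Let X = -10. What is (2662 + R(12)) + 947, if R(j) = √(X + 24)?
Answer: 3609 + √14 ≈ 3612.7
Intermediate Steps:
R(j) = √14 (R(j) = √(-10 + 24) = √14)
(2662 + R(12)) + 947 = (2662 + √14) + 947 = 3609 + √14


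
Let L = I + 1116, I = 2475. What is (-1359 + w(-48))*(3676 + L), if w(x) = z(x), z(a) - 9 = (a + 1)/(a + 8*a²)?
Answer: -180355654349/18384 ≈ -9.8105e+6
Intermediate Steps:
L = 3591 (L = 2475 + 1116 = 3591)
z(a) = 9 + (1 + a)/(a + 8*a²) (z(a) = 9 + (a + 1)/(a + 8*a²) = 9 + (1 + a)/(a + 8*a²))
w(x) = (1 + 10*x + 72*x²)/(x*(1 + 8*x))
(-1359 + w(-48))*(3676 + L) = (-1359 + (1 + 10*(-48) + 72*(-48)²)/((-48)*(1 + 8*(-48))))*(3676 + 3591) = (-1359 - (1 - 480 + 72*2304)/(48*(1 - 384)))*7267 = (-1359 - 1/48*(1 - 480 + 165888)/(-383))*7267 = (-1359 - 1/48*(-1/383)*165409)*7267 = (-1359 + 165409/18384)*7267 = -24818447/18384*7267 = -180355654349/18384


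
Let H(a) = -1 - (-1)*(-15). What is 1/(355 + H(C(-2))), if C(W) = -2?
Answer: 1/339 ≈ 0.0029499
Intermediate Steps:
H(a) = -16 (H(a) = -1 - 1*15 = -1 - 15 = -16)
1/(355 + H(C(-2))) = 1/(355 - 16) = 1/339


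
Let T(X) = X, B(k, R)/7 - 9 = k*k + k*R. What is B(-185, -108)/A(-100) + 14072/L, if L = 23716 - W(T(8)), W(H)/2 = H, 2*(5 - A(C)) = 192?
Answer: -321172216/77025 ≈ -4169.7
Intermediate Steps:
B(k, R) = 63 + 7*k² + 7*R*k (B(k, R) = 63 + 7*(k*k + k*R) = 63 + 7*(k² + R*k) = 63 + (7*k² + 7*R*k) = 63 + 7*k² + 7*R*k)
A(C) = -91 (A(C) = 5 - ½*192 = 5 - 96 = -91)
W(H) = 2*H
L = 23700 (L = 23716 - 2*8 = 23716 - 1*16 = 23716 - 16 = 23700)
B(-185, -108)/A(-100) + 14072/L = (63 + 7*(-185)² + 7*(-108)*(-185))/(-91) + 14072/23700 = (63 + 7*34225 + 139860)*(-1/91) + 14072*(1/23700) = (63 + 239575 + 139860)*(-1/91) + 3518/5925 = 379498*(-1/91) + 3518/5925 = -54214/13 + 3518/5925 = -321172216/77025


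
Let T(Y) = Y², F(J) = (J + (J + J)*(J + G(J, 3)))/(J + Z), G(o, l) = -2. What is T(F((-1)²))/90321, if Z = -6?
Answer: 1/2258025 ≈ 4.4286e-7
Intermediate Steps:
F(J) = (J + 2*J*(-2 + J))/(-6 + J) (F(J) = (J + (J + J)*(J - 2))/(J - 6) = (J + (2*J)*(-2 + J))/(-6 + J) = (J + 2*J*(-2 + J))/(-6 + J))
T(F((-1)²))/90321 = ((-1)²*(-3 + 2*(-1)²)/(-6 + (-1)²))²/90321 = (1*(-3 + 2*1)/(-6 + 1))²*(1/90321) = (1*(-3 + 2)/(-5))²*(1/90321) = (1*(-⅕)*(-1))²*(1/90321) = (⅕)²*(1/90321) = (1/25)*(1/90321) = 1/2258025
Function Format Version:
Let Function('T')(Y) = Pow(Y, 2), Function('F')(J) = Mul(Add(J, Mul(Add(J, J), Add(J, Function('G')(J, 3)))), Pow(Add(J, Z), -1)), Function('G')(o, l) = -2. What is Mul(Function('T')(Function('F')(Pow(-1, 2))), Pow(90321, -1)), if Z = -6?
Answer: Rational(1, 2258025) ≈ 4.4286e-7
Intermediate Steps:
Function('F')(J) = Mul(Pow(Add(-6, J), -1), Add(J, Mul(2, J, Add(-2, J)))) (Function('F')(J) = Mul(Add(J, Mul(Add(J, J), Add(J, -2))), Pow(Add(J, -6), -1)) = Mul(Add(J, Mul(Mul(2, J), Add(-2, J))), Pow(Add(-6, J), -1)) = Mul(Add(J, Mul(2, J, Add(-2, J))), Pow(Add(-6, J), -1)) = Mul(Pow(Add(-6, J), -1), Add(J, Mul(2, J, Add(-2, J)))))
Mul(Function('T')(Function('F')(Pow(-1, 2))), Pow(90321, -1)) = Mul(Pow(Mul(Pow(-1, 2), Pow(Add(-6, Pow(-1, 2)), -1), Add(-3, Mul(2, Pow(-1, 2)))), 2), Pow(90321, -1)) = Mul(Pow(Mul(1, Pow(Add(-6, 1), -1), Add(-3, Mul(2, 1))), 2), Rational(1, 90321)) = Mul(Pow(Mul(1, Pow(-5, -1), Add(-3, 2)), 2), Rational(1, 90321)) = Mul(Pow(Mul(1, Rational(-1, 5), -1), 2), Rational(1, 90321)) = Mul(Pow(Rational(1, 5), 2), Rational(1, 90321)) = Mul(Rational(1, 25), Rational(1, 90321)) = Rational(1, 2258025)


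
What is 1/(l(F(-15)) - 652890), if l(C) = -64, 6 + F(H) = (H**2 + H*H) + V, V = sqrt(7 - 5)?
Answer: -1/652954 ≈ -1.5315e-6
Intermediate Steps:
V = sqrt(2) ≈ 1.4142
F(H) = -6 + sqrt(2) + 2*H**2 (F(H) = -6 + ((H**2 + H*H) + sqrt(2)) = -6 + ((H**2 + H**2) + sqrt(2)) = -6 + (2*H**2 + sqrt(2)) = -6 + (sqrt(2) + 2*H**2) = -6 + sqrt(2) + 2*H**2)
1/(l(F(-15)) - 652890) = 1/(-64 - 652890) = 1/(-652954) = -1/652954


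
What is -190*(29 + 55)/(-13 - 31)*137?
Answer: 546630/11 ≈ 49694.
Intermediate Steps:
-190*(29 + 55)/(-13 - 31)*137 = -15960/(-44)*137 = -15960*(-1)/44*137 = -190*(-21/11)*137 = (3990/11)*137 = 546630/11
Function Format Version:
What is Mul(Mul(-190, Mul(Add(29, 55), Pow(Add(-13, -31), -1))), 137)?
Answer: Rational(546630, 11) ≈ 49694.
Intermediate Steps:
Mul(Mul(-190, Mul(Add(29, 55), Pow(Add(-13, -31), -1))), 137) = Mul(Mul(-190, Mul(84, Pow(-44, -1))), 137) = Mul(Mul(-190, Mul(84, Rational(-1, 44))), 137) = Mul(Mul(-190, Rational(-21, 11)), 137) = Mul(Rational(3990, 11), 137) = Rational(546630, 11)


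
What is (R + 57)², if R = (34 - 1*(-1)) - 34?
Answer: 3364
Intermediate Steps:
R = 1 (R = (34 + 1) - 34 = 35 - 34 = 1)
(R + 57)² = (1 + 57)² = 58² = 3364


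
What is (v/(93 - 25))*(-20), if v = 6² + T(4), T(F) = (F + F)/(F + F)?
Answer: -185/17 ≈ -10.882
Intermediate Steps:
T(F) = 1 (T(F) = (2*F)/((2*F)) = (2*F)*(1/(2*F)) = 1)
v = 37 (v = 6² + 1 = 36 + 1 = 37)
(v/(93 - 25))*(-20) = (37/(93 - 25))*(-20) = (37/68)*(-20) = -185/17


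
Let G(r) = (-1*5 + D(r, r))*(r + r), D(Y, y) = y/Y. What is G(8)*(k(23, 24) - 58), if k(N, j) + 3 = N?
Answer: 2432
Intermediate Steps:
k(N, j) = -3 + N
G(r) = -8*r (G(r) = (-1*5 + r/r)*(r + r) = (-5 + 1)*(2*r) = -8*r)
G(8)*(k(23, 24) - 58) = (-8*8)*((-3 + 23) - 58) = -64*(20 - 58) = -64*(-38) = 2432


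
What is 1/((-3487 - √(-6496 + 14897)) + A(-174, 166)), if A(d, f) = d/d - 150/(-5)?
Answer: -3456/11935535 + √8401/11935535 ≈ -0.00028188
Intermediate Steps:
A(d, f) = 31 (A(d, f) = 1 - 150*(-⅕) = 1 + 30 = 31)
1/((-3487 - √(-6496 + 14897)) + A(-174, 166)) = 1/((-3487 - √(-6496 + 14897)) + 31) = 1/((-3487 - √8401) + 31) = 1/(-3456 - √8401)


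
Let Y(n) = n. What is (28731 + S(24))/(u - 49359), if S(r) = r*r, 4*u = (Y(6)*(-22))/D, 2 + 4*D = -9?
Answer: -9769/16449 ≈ -0.59390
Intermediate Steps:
D = -11/4 (D = -½ + (¼)*(-9) = -½ - 9/4 = -11/4 ≈ -2.7500)
u = 12 (u = ((6*(-22))/(-11/4))/4 = (-132*(-4/11))/4 = (¼)*48 = 12)
S(r) = r²
(28731 + S(24))/(u - 49359) = (28731 + 24²)/(12 - 49359) = (28731 + 576)/(-49347) = 29307*(-1/49347) = -9769/16449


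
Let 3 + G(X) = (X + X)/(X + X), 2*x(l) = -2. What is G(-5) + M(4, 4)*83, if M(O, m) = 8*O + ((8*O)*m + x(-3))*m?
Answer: 44818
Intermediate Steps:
x(l) = -1 (x(l) = (1/2)*(-2) = -1)
G(X) = -2 (G(X) = -3 + (X + X)/(X + X) = -3 + (2*X)/((2*X)) = -3 + (2*X)*(1/(2*X)) = -3 + 1 = -2)
M(O, m) = 8*O + m*(-1 + 8*O*m) (M(O, m) = 8*O + ((8*O)*m - 1)*m = 8*O + (8*O*m - 1)*m = 8*O + (-1 + 8*O*m)*m = 8*O + m*(-1 + 8*O*m))
G(-5) + M(4, 4)*83 = -2 + (-1*4 + 8*4 + 8*4*4**2)*83 = -2 + (-4 + 32 + 8*4*16)*83 = -2 + (-4 + 32 + 512)*83 = -2 + 540*83 = -2 + 44820 = 44818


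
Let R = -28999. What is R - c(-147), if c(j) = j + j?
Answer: -28705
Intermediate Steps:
c(j) = 2*j
R - c(-147) = -28999 - 2*(-147) = -28999 - 1*(-294) = -28999 + 294 = -28705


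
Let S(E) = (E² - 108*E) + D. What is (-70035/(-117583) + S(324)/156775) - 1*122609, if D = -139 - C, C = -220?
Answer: -452032852405681/3686814965 ≈ -1.2261e+5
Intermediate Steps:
D = 81 (D = -139 - 1*(-220) = -139 + 220 = 81)
S(E) = 81 + E² - 108*E (S(E) = (E² - 108*E) + 81 = 81 + E² - 108*E)
(-70035/(-117583) + S(324)/156775) - 1*122609 = (-70035/(-117583) + (81 + 324² - 108*324)/156775) - 1*122609 = (-70035*(-1/117583) + (81 + 104976 - 34992)*(1/156775)) - 122609 = (70035/117583 + 70065*(1/156775)) - 122609 = (70035/117583 + 14013/31355) - 122609 = 3843638004/3686814965 - 122609 = -452032852405681/3686814965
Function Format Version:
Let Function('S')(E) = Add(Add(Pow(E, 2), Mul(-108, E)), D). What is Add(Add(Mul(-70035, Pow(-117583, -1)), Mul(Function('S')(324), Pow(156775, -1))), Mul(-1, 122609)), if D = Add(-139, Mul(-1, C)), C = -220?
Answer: Rational(-452032852405681, 3686814965) ≈ -1.2261e+5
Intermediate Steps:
D = 81 (D = Add(-139, Mul(-1, -220)) = Add(-139, 220) = 81)
Function('S')(E) = Add(81, Pow(E, 2), Mul(-108, E)) (Function('S')(E) = Add(Add(Pow(E, 2), Mul(-108, E)), 81) = Add(81, Pow(E, 2), Mul(-108, E)))
Add(Add(Mul(-70035, Pow(-117583, -1)), Mul(Function('S')(324), Pow(156775, -1))), Mul(-1, 122609)) = Add(Add(Mul(-70035, Pow(-117583, -1)), Mul(Add(81, Pow(324, 2), Mul(-108, 324)), Pow(156775, -1))), Mul(-1, 122609)) = Add(Add(Mul(-70035, Rational(-1, 117583)), Mul(Add(81, 104976, -34992), Rational(1, 156775))), -122609) = Add(Add(Rational(70035, 117583), Mul(70065, Rational(1, 156775))), -122609) = Add(Add(Rational(70035, 117583), Rational(14013, 31355)), -122609) = Add(Rational(3843638004, 3686814965), -122609) = Rational(-452032852405681, 3686814965)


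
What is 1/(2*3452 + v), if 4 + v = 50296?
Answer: 1/57196 ≈ 1.7484e-5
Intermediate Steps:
v = 50292 (v = -4 + 50296 = 50292)
1/(2*3452 + v) = 1/(2*3452 + 50292) = 1/(6904 + 50292) = 1/57196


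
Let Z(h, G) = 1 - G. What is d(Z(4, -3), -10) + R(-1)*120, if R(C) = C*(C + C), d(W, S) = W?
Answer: 244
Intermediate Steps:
R(C) = 2*C**2 (R(C) = C*(2*C) = 2*C**2)
d(Z(4, -3), -10) + R(-1)*120 = (1 - 1*(-3)) + (2*(-1)**2)*120 = (1 + 3) + (2*1)*120 = 4 + 2*120 = 4 + 240 = 244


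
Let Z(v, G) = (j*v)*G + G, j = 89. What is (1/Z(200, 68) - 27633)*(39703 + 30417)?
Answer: -586358555119790/302617 ≈ -1.9376e+9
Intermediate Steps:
Z(v, G) = G + 89*G*v (Z(v, G) = (89*v)*G + G = 89*G*v + G = G + 89*G*v)
(1/Z(200, 68) - 27633)*(39703 + 30417) = (1/(68*(1 + 89*200)) - 27633)*(39703 + 30417) = (1/(68*(1 + 17800)) - 27633)*70120 = (1/(68*17801) - 27633)*70120 = (1/1210468 - 27633)*70120 = -33448862243/1210468*70120 = -586358555119790/302617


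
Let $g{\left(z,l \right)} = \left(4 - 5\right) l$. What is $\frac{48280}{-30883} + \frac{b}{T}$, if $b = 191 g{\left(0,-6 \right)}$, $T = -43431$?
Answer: $- \frac{710746866}{447093191} \approx -1.5897$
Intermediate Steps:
$g{\left(z,l \right)} = - l$
$b = 1146$ ($b = 191 \left(\left(-1\right) \left(-6\right)\right) = 191 \cdot 6 = 1146$)
$\frac{48280}{-30883} + \frac{b}{T} = \frac{48280}{-30883} + \frac{1146}{-43431} = 48280 \left(- \frac{1}{30883}\right) + 1146 \left(- \frac{1}{43431}\right) = - \frac{48280}{30883} - \frac{382}{14477} = - \frac{710746866}{447093191}$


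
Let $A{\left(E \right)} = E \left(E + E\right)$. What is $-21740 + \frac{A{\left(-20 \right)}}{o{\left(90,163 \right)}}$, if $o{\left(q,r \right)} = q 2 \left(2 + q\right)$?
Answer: $- \frac{4500170}{207} \approx -21740.0$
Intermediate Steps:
$o{\left(q,r \right)} = 2 q \left(2 + q\right)$
$A{\left(E \right)} = 2 E^{2}$ ($A{\left(E \right)} = E 2 E = 2 E^{2}$)
$-21740 + \frac{A{\left(-20 \right)}}{o{\left(90,163 \right)}} = -21740 + \frac{2 \left(-20\right)^{2}}{2 \cdot 90 \left(2 + 90\right)} = -21740 + \frac{2 \cdot 400}{2 \cdot 90 \cdot 92} = -21740 + \frac{800}{16560} = -21740 + 800 \cdot \frac{1}{16560} = -21740 + \frac{10}{207} = - \frac{4500170}{207}$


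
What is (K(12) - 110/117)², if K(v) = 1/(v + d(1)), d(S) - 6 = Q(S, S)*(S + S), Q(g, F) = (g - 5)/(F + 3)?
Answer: 2699449/3504384 ≈ 0.77031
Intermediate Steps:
Q(g, F) = (-5 + g)/(3 + F)
d(S) = 6 + 2*S*(-5 + S)/(3 + S) (d(S) = 6 + ((-5 + S)/(3 + S))*(S + S) = 6 + ((-5 + S)/(3 + S))*(2*S) = 6 + 2*S*(-5 + S)/(3 + S))
K(v) = 1/(4 + v) (K(v) = 1/(v + 2*(9 + 1² - 2*1)/(3 + 1)) = 1/(v + 2*(9 + 1 - 2)/4) = 1/(v + 2*(¼)*8) = 1/(v + 4) = 1/(4 + v))
(K(12) - 110/117)² = (1/(4 + 12) - 110/117)² = (1/16 - 110*1/117)² = (1/16 - 110/117)² = (-1643/1872)² = 2699449/3504384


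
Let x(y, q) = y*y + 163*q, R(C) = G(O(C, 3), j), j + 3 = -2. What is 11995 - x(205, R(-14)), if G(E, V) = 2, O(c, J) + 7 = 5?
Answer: -30356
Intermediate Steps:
j = -5 (j = -3 - 2 = -5)
O(c, J) = -2 (O(c, J) = -7 + 5 = -2)
R(C) = 2
x(y, q) = y² + 163*q
11995 - x(205, R(-14)) = 11995 - (205² + 163*2) = 11995 - (42025 + 326) = 11995 - 1*42351 = 11995 - 42351 = -30356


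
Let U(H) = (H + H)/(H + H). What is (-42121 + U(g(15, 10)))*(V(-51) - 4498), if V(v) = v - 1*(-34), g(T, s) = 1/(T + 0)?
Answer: 190171800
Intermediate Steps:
g(T, s) = 1/T
U(H) = 1 (U(H) = (2*H)/((2*H)) = (2*H)*(1/(2*H)) = 1)
V(v) = 34 + v (V(v) = v + 34 = 34 + v)
(-42121 + U(g(15, 10)))*(V(-51) - 4498) = (-42121 + 1)*((34 - 51) - 4498) = -42120*(-17 - 4498) = -42120*(-4515) = 190171800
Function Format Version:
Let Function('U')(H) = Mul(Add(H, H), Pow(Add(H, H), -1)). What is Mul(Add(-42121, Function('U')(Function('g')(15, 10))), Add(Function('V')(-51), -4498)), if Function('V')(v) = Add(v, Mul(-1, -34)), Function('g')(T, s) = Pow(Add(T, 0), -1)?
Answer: 190171800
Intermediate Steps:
Function('g')(T, s) = Pow(T, -1)
Function('U')(H) = 1 (Function('U')(H) = Mul(Mul(2, H), Pow(Mul(2, H), -1)) = Mul(Mul(2, H), Mul(Rational(1, 2), Pow(H, -1))) = 1)
Function('V')(v) = Add(34, v) (Function('V')(v) = Add(v, 34) = Add(34, v))
Mul(Add(-42121, Function('U')(Function('g')(15, 10))), Add(Function('V')(-51), -4498)) = Mul(Add(-42121, 1), Add(Add(34, -51), -4498)) = Mul(-42120, Add(-17, -4498)) = Mul(-42120, -4515) = 190171800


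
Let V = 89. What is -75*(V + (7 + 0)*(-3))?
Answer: -5100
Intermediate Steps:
-75*(V + (7 + 0)*(-3)) = -75*(89 + (7 + 0)*(-3)) = -75*(89 + 7*(-3)) = -75*(89 - 21) = -75*68 = -5100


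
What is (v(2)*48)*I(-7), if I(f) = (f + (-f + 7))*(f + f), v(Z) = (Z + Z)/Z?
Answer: -9408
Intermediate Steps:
v(Z) = 2 (v(Z) = (2*Z)/Z = 2)
I(f) = 14*f (I(f) = (f + (7 - f))*(2*f) = 7*(2*f) = 14*f)
(v(2)*48)*I(-7) = (2*48)*(14*(-7)) = 96*(-98) = -9408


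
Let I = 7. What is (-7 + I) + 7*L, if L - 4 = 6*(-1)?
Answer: -14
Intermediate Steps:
L = -2 (L = 4 + 6*(-1) = 4 - 6 = -2)
(-7 + I) + 7*L = (-7 + 7) + 7*(-2) = 0 - 14 = -14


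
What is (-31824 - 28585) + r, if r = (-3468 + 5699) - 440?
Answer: -58618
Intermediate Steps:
r = 1791 (r = 2231 - 440 = 1791)
(-31824 - 28585) + r = (-31824 - 28585) + 1791 = -60409 + 1791 = -58618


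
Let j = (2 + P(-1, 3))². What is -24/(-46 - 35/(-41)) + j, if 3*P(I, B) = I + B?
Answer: 42440/5553 ≈ 7.6427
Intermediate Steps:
P(I, B) = B/3 + I/3 (P(I, B) = (I + B)/3 = (B + I)/3 = B/3 + I/3)
j = 64/9 (j = (2 + ((⅓)*3 + (⅓)*(-1)))² = (2 + (1 - ⅓))² = (2 + ⅔)² = (8/3)² = 64/9 ≈ 7.1111)
-24/(-46 - 35/(-41)) + j = -24/(-46 - 35/(-41)) + 64/9 = -24/(-46 - 35*(-1/41)) + 64/9 = -24/(-46 + 35/41) + 64/9 = -24/(-1851/41) + 64/9 = -41/1851*(-24) + 64/9 = 328/617 + 64/9 = 42440/5553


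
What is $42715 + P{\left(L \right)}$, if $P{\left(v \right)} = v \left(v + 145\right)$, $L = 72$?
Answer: $58339$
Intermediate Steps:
$P{\left(v \right)} = v \left(145 + v\right)$
$42715 + P{\left(L \right)} = 42715 + 72 \left(145 + 72\right) = 42715 + 72 \cdot 217 = 42715 + 15624 = 58339$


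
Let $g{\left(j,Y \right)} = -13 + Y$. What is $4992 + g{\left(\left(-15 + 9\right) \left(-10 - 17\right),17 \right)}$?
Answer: $4996$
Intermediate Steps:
$4992 + g{\left(\left(-15 + 9\right) \left(-10 - 17\right),17 \right)} = 4992 + \left(-13 + 17\right) = 4992 + 4 = 4996$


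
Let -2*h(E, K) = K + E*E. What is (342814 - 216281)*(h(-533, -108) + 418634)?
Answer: 70009063971/2 ≈ 3.5005e+10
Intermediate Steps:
h(E, K) = -K/2 - E²/2 (h(E, K) = -(K + E*E)/2 = -(K + E²)/2 = -K/2 - E²/2)
(342814 - 216281)*(h(-533, -108) + 418634) = (342814 - 216281)*((-½*(-108) - ½*(-533)²) + 418634) = 126533*((54 - ½*284089) + 418634) = 126533*((54 - 284089/2) + 418634) = 126533*(-283981/2 + 418634) = 126533*(553287/2) = 70009063971/2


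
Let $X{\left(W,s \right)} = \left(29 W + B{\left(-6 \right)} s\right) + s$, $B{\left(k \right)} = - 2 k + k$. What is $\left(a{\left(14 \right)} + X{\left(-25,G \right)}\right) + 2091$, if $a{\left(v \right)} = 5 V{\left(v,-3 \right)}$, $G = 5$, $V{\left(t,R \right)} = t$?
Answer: $1471$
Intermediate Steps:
$B{\left(k \right)} = - k$
$a{\left(v \right)} = 5 v$
$X{\left(W,s \right)} = 7 s + 29 W$ ($X{\left(W,s \right)} = \left(29 W + \left(-1\right) \left(-6\right) s\right) + s = \left(29 W + 6 s\right) + s = \left(6 s + 29 W\right) + s = 7 s + 29 W$)
$\left(a{\left(14 \right)} + X{\left(-25,G \right)}\right) + 2091 = \left(5 \cdot 14 + \left(7 \cdot 5 + 29 \left(-25\right)\right)\right) + 2091 = \left(70 + \left(35 - 725\right)\right) + 2091 = \left(70 - 690\right) + 2091 = -620 + 2091 = 1471$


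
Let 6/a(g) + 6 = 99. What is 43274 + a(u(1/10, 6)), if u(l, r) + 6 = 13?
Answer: 1341496/31 ≈ 43274.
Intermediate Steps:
u(l, r) = 7 (u(l, r) = -6 + 13 = 7)
a(g) = 2/31 (a(g) = 6/(-6 + 99) = 6/93 = 6*(1/93) = 2/31)
43274 + a(u(1/10, 6)) = 43274 + 2/31 = 1341496/31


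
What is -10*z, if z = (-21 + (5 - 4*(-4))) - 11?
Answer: 110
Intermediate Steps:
z = -11 (z = (-21 + (5 + 16)) - 11 = (-21 + 21) - 11 = 0 - 11 = -11)
-10*z = -10*(-11) = 110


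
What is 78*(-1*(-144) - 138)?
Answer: 468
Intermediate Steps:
78*(-1*(-144) - 138) = 78*(144 - 138) = 78*6 = 468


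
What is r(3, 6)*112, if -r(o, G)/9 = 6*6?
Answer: -36288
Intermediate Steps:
r(o, G) = -324 (r(o, G) = -54*6 = -9*36 = -324)
r(3, 6)*112 = -324*112 = -36288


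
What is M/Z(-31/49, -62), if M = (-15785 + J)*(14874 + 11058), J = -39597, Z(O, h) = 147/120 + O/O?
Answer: -57446640960/89 ≈ -6.4547e+8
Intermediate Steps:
Z(O, h) = 89/40 (Z(O, h) = 147*(1/120) + 1 = 49/40 + 1 = 89/40)
M = -1436166024 (M = (-15785 - 39597)*(14874 + 11058) = -55382*25932 = -1436166024)
M/Z(-31/49, -62) = -1436166024/89/40 = -1436166024*40/89 = -57446640960/89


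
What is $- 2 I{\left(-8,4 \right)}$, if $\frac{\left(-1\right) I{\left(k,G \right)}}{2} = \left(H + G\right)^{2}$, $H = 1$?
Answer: $100$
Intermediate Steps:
$I{\left(k,G \right)} = - 2 \left(1 + G\right)^{2}$
$- 2 I{\left(-8,4 \right)} = - 2 \left(- 2 \left(1 + 4\right)^{2}\right) = - 2 \left(- 2 \cdot 5^{2}\right) = - 2 \left(\left(-2\right) 25\right) = \left(-2\right) \left(-50\right) = 100$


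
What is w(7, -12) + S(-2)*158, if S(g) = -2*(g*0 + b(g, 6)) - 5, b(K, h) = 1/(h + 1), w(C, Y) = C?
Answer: -5797/7 ≈ -828.14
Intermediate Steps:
b(K, h) = 1/(1 + h)
S(g) = -37/7 (S(g) = -2*(g*0 + 1/(1 + 6)) - 5 = -2*(0 + 1/7) - 5 = -2*1/7 - 5 = -2/7 - 5 = -37/7)
w(7, -12) + S(-2)*158 = 7 - 37/7*158 = 7 - 5846/7 = -5797/7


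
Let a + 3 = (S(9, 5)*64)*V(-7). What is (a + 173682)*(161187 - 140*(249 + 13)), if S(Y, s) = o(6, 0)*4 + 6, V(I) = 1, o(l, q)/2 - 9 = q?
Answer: 22245790197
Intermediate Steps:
o(l, q) = 18 + 2*q
S(Y, s) = 78 (S(Y, s) = (18 + 2*0)*4 + 6 = (18 + 0)*4 + 6 = 18*4 + 6 = 72 + 6 = 78)
a = 4989 (a = -3 + (78*64)*1 = -3 + 4992*1 = -3 + 4992 = 4989)
(a + 173682)*(161187 - 140*(249 + 13)) = (4989 + 173682)*(161187 - 140*(249 + 13)) = 178671*(161187 - 140*262) = 178671*(161187 - 36680) = 178671*124507 = 22245790197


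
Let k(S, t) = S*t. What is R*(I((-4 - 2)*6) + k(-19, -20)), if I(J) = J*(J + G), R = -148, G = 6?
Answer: -216080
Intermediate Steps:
I(J) = J*(6 + J) (I(J) = J*(J + 6) = J*(6 + J))
R*(I((-4 - 2)*6) + k(-19, -20)) = -148*(((-4 - 2)*6)*(6 + (-4 - 2)*6) - 19*(-20)) = -148*((-6*6)*(6 - 6*6) + 380) = -148*(-36*(6 - 36) + 380) = -148*(-36*(-30) + 380) = -148*(1080 + 380) = -148*1460 = -216080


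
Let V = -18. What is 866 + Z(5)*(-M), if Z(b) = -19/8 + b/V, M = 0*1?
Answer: 866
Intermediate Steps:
M = 0
Z(b) = -19/8 - b/18 (Z(b) = -19/8 + b/(-18) = -19*⅛ + b*(-1/18) = -19/8 - b/18)
866 + Z(5)*(-M) = 866 + (-19/8 - 1/18*5)*(-1*0) = 866 + (-19/8 - 5/18)*0 = 866 - 191/72*0 = 866 + 0 = 866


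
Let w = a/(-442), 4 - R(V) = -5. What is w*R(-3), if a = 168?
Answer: -756/221 ≈ -3.4208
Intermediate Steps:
R(V) = 9 (R(V) = 4 - 1*(-5) = 4 + 5 = 9)
w = -84/221 (w = 168/(-442) = 168*(-1/442) = -84/221 ≈ -0.38009)
w*R(-3) = -84/221*9 = -756/221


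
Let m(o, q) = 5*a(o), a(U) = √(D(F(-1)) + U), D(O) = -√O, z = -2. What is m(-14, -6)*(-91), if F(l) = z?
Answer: -455*√(-14 - I*√2) ≈ -85.878 + 1704.6*I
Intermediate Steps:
F(l) = -2
a(U) = √(U - I*√2) (a(U) = √(-√(-2) + U) = √(-I*√2 + U) = √(U - I*√2))
m(o, q) = 5*√(o - I*√2)
m(-14, -6)*(-91) = (5*√(-14 - I*√2))*(-91) = -455*√(-14 - I*√2)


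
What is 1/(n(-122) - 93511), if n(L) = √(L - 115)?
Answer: -93511/8744307358 - I*√237/8744307358 ≈ -1.0694e-5 - 1.7606e-9*I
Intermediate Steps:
n(L) = √(-115 + L)
1/(n(-122) - 93511) = 1/(√(-115 - 122) - 93511) = 1/(√(-237) - 93511) = 1/(I*√237 - 93511) = 1/(-93511 + I*√237)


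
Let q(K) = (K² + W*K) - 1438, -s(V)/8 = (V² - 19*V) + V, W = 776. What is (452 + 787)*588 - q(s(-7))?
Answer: -143630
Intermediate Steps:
s(V) = -8*V² + 144*V (s(V) = -8*((V² - 19*V) + V) = -8*(V² - 18*V) = -8*V² + 144*V)
q(K) = -1438 + K² + 776*K (q(K) = (K² + 776*K) - 1438 = -1438 + K² + 776*K)
(452 + 787)*588 - q(s(-7)) = (452 + 787)*588 - (-1438 + (8*(-7)*(18 - 1*(-7)))² + 776*(8*(-7)*(18 - 1*(-7)))) = 1239*588 - (-1438 + (8*(-7)*(18 + 7))² + 776*(8*(-7)*(18 + 7))) = 728532 - (-1438 + (8*(-7)*25)² + 776*(8*(-7)*25)) = 728532 - (-1438 + (-1400)² + 776*(-1400)) = 728532 - (-1438 + 1960000 - 1086400) = 728532 - 1*872162 = 728532 - 872162 = -143630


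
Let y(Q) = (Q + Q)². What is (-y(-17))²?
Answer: 1336336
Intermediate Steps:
y(Q) = 4*Q² (y(Q) = (2*Q)² = 4*Q²)
(-y(-17))² = (-4*(-17)²)² = (-4*289)² = (-1*1156)² = (-1156)² = 1336336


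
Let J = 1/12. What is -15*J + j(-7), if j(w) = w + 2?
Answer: -25/4 ≈ -6.2500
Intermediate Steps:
j(w) = 2 + w
J = 1/12 ≈ 0.083333
-15*J + j(-7) = -15*1/12 + (2 - 7) = -5/4 - 5 = -25/4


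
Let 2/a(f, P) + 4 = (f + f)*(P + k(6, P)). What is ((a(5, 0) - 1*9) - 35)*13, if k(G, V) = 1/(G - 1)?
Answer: -585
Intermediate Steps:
k(G, V) = 1/(-1 + G)
a(f, P) = 2/(-4 + 2*f*(1/5 + P)) (a(f, P) = 2/(-4 + (f + f)*(P + 1/(-1 + 6))) = 2/(-4 + (2*f)*(P + 1/5)) = 2/(-4 + (2*f)*(1/5 + P)) = 2/(-4 + 2*f*(1/5 + P)))
((a(5, 0) - 1*9) - 35)*13 = ((5/(-10 + 5 + 5*0*5) - 1*9) - 35)*13 = ((5/(-10 + 5 + 0) - 9) - 35)*13 = ((5/(-5) - 9) - 35)*13 = ((5*(-1/5) - 9) - 35)*13 = ((-1 - 9) - 35)*13 = (-10 - 35)*13 = -45*13 = -585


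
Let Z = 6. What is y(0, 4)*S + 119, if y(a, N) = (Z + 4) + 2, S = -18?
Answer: -97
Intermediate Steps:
y(a, N) = 12 (y(a, N) = (6 + 4) + 2 = 10 + 2 = 12)
y(0, 4)*S + 119 = 12*(-18) + 119 = -216 + 119 = -97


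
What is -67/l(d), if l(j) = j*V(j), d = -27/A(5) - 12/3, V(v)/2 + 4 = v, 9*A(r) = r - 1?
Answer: -536/71225 ≈ -0.0075254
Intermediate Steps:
A(r) = -1/9 + r/9 (A(r) = (r - 1)/9 = (-1 + r)/9 = -1/9 + r/9)
V(v) = -8 + 2*v
d = -259/4 (d = -27/(-1/9 + (1/9)*5) - 12/3 = -27/(-1/9 + 5/9) - 12*1/3 = -27/4/9 - 4 = -27*9/4 - 4 = -243/4 - 4 = -259/4 ≈ -64.750)
l(j) = j*(-8 + 2*j)
-67/l(d) = -67*(-2/(259*(-4 - 259/4))) = -67/(2*(-259/4)*(-275/4)) = -67/71225/8 = -67*8/71225 = -536/71225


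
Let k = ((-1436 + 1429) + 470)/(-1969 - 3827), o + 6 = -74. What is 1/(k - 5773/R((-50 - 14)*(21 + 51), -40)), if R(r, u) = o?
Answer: 115920/8355817 ≈ 0.013873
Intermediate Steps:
o = -80 (o = -6 - 74 = -80)
R(r, u) = -80
k = -463/5796 (k = (-7 + 470)/(-5796) = 463*(-1/5796) = -463/5796 ≈ -0.079883)
1/(k - 5773/R((-50 - 14)*(21 + 51), -40)) = 1/(-463/5796 - 5773/(-80)) = 1/(-463/5796 - 5773*(-1/80)) = 1/(-463/5796 + 5773/80) = 1/(8355817/115920) = 115920/8355817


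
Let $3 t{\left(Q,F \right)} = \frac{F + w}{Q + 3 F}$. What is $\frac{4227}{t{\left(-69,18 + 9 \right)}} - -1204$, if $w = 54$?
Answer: $\frac{9248}{3} \approx 3082.7$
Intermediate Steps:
$t{\left(Q,F \right)} = \frac{54 + F}{3 \left(Q + 3 F\right)}$ ($t{\left(Q,F \right)} = \frac{\left(F + 54\right) \frac{1}{Q + 3 F}}{3} = \frac{\left(54 + F\right) \frac{1}{Q + 3 F}}{3} = \frac{\frac{1}{Q + 3 F} \left(54 + F\right)}{3} = \frac{54 + F}{3 \left(Q + 3 F\right)}$)
$\frac{4227}{t{\left(-69,18 + 9 \right)}} - -1204 = \frac{4227}{\frac{1}{3} \frac{1}{-69 + 3 \left(18 + 9\right)} \left(54 + \left(18 + 9\right)\right)} - -1204 = \frac{4227}{\frac{1}{3} \frac{1}{-69 + 3 \cdot 27} \left(54 + 27\right)} + 1204 = \frac{4227}{\frac{1}{3} \frac{1}{-69 + 81} \cdot 81} + 1204 = \frac{4227}{\frac{1}{3} \cdot \frac{1}{12} \cdot 81} + 1204 = \frac{4227}{\frac{9}{4}} + 1204 = 4227 \cdot \frac{4}{9} + 1204 = \frac{5636}{3} + 1204 = \frac{9248}{3}$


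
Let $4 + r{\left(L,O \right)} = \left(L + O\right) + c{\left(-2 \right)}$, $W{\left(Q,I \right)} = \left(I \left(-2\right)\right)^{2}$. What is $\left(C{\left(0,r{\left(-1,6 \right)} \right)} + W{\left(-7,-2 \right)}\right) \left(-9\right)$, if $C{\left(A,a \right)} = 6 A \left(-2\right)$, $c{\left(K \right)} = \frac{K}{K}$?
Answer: $-144$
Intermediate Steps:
$c{\left(K \right)} = 1$
$W{\left(Q,I \right)} = 4 I^{2}$ ($W{\left(Q,I \right)} = \left(- 2 I\right)^{2} = 4 I^{2}$)
$r{\left(L,O \right)} = -3 + L + O$ ($r{\left(L,O \right)} = -4 + \left(\left(L + O\right) + 1\right) = -4 + \left(1 + L + O\right) = -3 + L + O$)
$C{\left(A,a \right)} = - 12 A$
$\left(C{\left(0,r{\left(-1,6 \right)} \right)} + W{\left(-7,-2 \right)}\right) \left(-9\right) = \left(\left(-12\right) 0 + 4 \left(-2\right)^{2}\right) \left(-9\right) = \left(0 + 4 \cdot 4\right) \left(-9\right) = \left(0 + 16\right) \left(-9\right) = 16 \left(-9\right) = -144$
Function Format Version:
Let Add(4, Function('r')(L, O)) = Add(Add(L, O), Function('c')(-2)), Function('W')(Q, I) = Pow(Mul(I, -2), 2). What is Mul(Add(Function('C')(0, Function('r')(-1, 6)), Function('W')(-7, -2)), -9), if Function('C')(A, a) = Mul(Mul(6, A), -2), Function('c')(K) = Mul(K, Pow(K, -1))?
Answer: -144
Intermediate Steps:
Function('c')(K) = 1
Function('W')(Q, I) = Mul(4, Pow(I, 2)) (Function('W')(Q, I) = Pow(Mul(-2, I), 2) = Mul(4, Pow(I, 2)))
Function('r')(L, O) = Add(-3, L, O) (Function('r')(L, O) = Add(-4, Add(Add(L, O), 1)) = Add(-4, Add(1, L, O)) = Add(-3, L, O))
Function('C')(A, a) = Mul(-12, A)
Mul(Add(Function('C')(0, Function('r')(-1, 6)), Function('W')(-7, -2)), -9) = Mul(Add(Mul(-12, 0), Mul(4, Pow(-2, 2))), -9) = Mul(Add(0, Mul(4, 4)), -9) = Mul(Add(0, 16), -9) = Mul(16, -9) = -144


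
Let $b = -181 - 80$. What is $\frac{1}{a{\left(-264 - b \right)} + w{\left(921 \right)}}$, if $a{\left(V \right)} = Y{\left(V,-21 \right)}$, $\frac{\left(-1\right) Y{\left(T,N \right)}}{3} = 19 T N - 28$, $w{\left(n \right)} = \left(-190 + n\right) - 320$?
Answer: $- \frac{1}{3096} \approx -0.000323$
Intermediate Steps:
$b = -261$ ($b = -181 - 80 = -261$)
$w{\left(n \right)} = -510 + n$
$Y{\left(T,N \right)} = 84 - 57 N T$ ($Y{\left(T,N \right)} = - 3 \left(19 T N - 28\right) = - 3 \left(19 N T - 28\right) = - 3 \left(-28 + 19 N T\right) = 84 - 57 N T$)
$a{\left(V \right)} = 84 + 1197 V$ ($a{\left(V \right)} = 84 - - 1197 V = 84 + 1197 V$)
$\frac{1}{a{\left(-264 - b \right)} + w{\left(921 \right)}} = \frac{1}{\left(84 + 1197 \left(-264 - -261\right)\right) + \left(-510 + 921\right)} = \frac{1}{\left(84 + 1197 \left(-264 + 261\right)\right) + 411} = \frac{1}{\left(84 + 1197 \left(-3\right)\right) + 411} = \frac{1}{\left(84 - 3591\right) + 411} = \frac{1}{-3507 + 411} = \frac{1}{-3096} = - \frac{1}{3096}$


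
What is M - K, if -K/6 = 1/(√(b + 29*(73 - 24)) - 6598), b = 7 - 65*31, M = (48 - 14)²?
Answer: 16775161736/14511397 - 2*I*√587/14511397 ≈ 1156.0 - 3.3392e-6*I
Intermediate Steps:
M = 1156 (M = 34² = 1156)
b = -2008 (b = 7 - 2015 = -2008)
K = -6/(-6598 + I*√587) (K = -6/(√(-2008 + 29*(73 - 24)) - 6598) = -6/(√(-2008 + 29*49) - 6598) = -6/(√(-2008 + 1421) - 6598) = -6/(√(-587) - 6598) = -6/(I*√587 - 6598) = -6/(-6598 + I*√587) ≈ 0.00090935 + 3.3392e-6*I)
M - K = 1156 - (13196/14511397 + 2*I*√587/14511397) = 1156 + (-13196/14511397 - 2*I*√587/14511397) = 16775161736/14511397 - 2*I*√587/14511397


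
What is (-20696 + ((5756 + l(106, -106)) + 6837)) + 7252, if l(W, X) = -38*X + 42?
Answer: 3219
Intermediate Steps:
l(W, X) = 42 - 38*X
(-20696 + ((5756 + l(106, -106)) + 6837)) + 7252 = (-20696 + ((5756 + (42 - 38*(-106))) + 6837)) + 7252 = (-20696 + ((5756 + (42 + 4028)) + 6837)) + 7252 = (-20696 + ((5756 + 4070) + 6837)) + 7252 = (-20696 + (9826 + 6837)) + 7252 = (-20696 + 16663) + 7252 = -4033 + 7252 = 3219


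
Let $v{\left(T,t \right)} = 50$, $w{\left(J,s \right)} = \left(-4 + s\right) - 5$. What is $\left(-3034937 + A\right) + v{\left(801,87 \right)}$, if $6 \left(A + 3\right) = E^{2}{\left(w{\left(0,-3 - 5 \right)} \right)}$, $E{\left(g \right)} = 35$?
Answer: $- \frac{18208115}{6} \approx -3.0347 \cdot 10^{6}$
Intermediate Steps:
$w{\left(J,s \right)} = -9 + s$
$A = \frac{1207}{6}$ ($A = -3 + \frac{35^{2}}{6} = -3 + \frac{1}{6} \cdot 1225 = -3 + \frac{1225}{6} = \frac{1207}{6} \approx 201.17$)
$\left(-3034937 + A\right) + v{\left(801,87 \right)} = \left(-3034937 + \frac{1207}{6}\right) + 50 = - \frac{18208415}{6} + 50 = - \frac{18208115}{6}$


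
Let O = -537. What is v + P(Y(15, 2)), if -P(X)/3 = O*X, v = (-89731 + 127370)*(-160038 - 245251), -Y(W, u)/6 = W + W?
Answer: -15254962651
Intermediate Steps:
Y(W, u) = -12*W (Y(W, u) = -6*(W + W) = -12*W)
v = -15254672671 (v = 37639*(-405289) = -15254672671)
P(X) = 1611*X (P(X) = -(-1611)*X = 1611*X)
v + P(Y(15, 2)) = -15254672671 + 1611*(-12*15) = -15254672671 + 1611*(-180) = -15254672671 - 289980 = -15254962651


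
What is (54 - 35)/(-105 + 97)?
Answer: -19/8 ≈ -2.3750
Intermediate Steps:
(54 - 35)/(-105 + 97) = 19/(-8) = 19*(-⅛) = -19/8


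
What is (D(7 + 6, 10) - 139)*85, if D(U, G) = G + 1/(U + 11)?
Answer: -263075/24 ≈ -10961.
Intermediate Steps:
D(U, G) = G + 1/(11 + U)
(D(7 + 6, 10) - 139)*85 = ((1 + 11*10 + 10*(7 + 6))/(11 + (7 + 6)) - 139)*85 = ((1 + 110 + 10*13)/(11 + 13) - 139)*85 = ((1 + 110 + 130)/24 - 139)*85 = ((1/24)*241 - 139)*85 = (241/24 - 139)*85 = -3095/24*85 = -263075/24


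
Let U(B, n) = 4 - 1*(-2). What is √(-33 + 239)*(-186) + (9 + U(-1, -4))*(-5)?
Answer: -75 - 186*√206 ≈ -2744.6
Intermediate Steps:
U(B, n) = 6 (U(B, n) = 4 + 2 = 6)
√(-33 + 239)*(-186) + (9 + U(-1, -4))*(-5) = √(-33 + 239)*(-186) + (9 + 6)*(-5) = √206*(-186) + 15*(-5) = -186*√206 - 75 = -75 - 186*√206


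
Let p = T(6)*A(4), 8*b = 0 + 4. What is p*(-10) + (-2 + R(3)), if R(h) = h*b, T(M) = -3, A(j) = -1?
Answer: -61/2 ≈ -30.500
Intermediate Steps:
b = ½ (b = (0 + 4)/8 = (⅛)*4 = ½ ≈ 0.50000)
p = 3 (p = -3*(-1) = 3)
R(h) = h/2 (R(h) = h*(½) = h/2)
p*(-10) + (-2 + R(3)) = 3*(-10) + (-2 + (½)*3) = -30 + (-2 + 3/2) = -30 - ½ = -61/2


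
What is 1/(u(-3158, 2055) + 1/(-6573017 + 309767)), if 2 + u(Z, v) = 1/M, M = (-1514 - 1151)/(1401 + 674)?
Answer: -3338312250/9275873783 ≈ -0.35989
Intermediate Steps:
M = -533/415 (M = -2665/2075 = -2665*1/2075 = -533/415 ≈ -1.2843)
u(Z, v) = -1481/533 (u(Z, v) = -2 + 1/(-533/415) = -2 - 415/533 = -1481/533)
1/(u(-3158, 2055) + 1/(-6573017 + 309767)) = 1/(-1481/533 + 1/(-6573017 + 309767)) = 1/(-1481/533 + 1/(-6263250)) = 1/(-1481/533 - 1/6263250) = 1/(-9275873783/3338312250) = -3338312250/9275873783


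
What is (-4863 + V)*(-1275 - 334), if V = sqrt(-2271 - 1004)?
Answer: 7824567 - 8045*I*sqrt(131) ≈ 7.8246e+6 - 92079.0*I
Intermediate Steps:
V = 5*I*sqrt(131) (V = sqrt(-3275) = 5*I*sqrt(131) ≈ 57.228*I)
(-4863 + V)*(-1275 - 334) = (-4863 + 5*I*sqrt(131))*(-1275 - 334) = (-4863 + 5*I*sqrt(131))*(-1609) = 7824567 - 8045*I*sqrt(131)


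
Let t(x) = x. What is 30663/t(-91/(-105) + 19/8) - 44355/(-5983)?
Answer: 22032061575/2327387 ≈ 9466.4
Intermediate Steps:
30663/t(-91/(-105) + 19/8) - 44355/(-5983) = 30663/(-91/(-105) + 19/8) - 44355/(-5983) = 30663/(-91*(-1/105) + 19*(⅛)) - 44355*(-1/5983) = 30663/(13/15 + 19/8) + 44355/5983 = 30663/(389/120) + 44355/5983 = 30663*(120/389) + 44355/5983 = 3679560/389 + 44355/5983 = 22032061575/2327387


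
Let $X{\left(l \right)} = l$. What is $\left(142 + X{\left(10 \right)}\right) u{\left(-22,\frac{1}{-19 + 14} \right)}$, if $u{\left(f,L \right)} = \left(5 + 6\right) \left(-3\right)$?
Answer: $-5016$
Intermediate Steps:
$u{\left(f,L \right)} = -33$ ($u{\left(f,L \right)} = 11 \left(-3\right) = -33$)
$\left(142 + X{\left(10 \right)}\right) u{\left(-22,\frac{1}{-19 + 14} \right)} = \left(142 + 10\right) \left(-33\right) = 152 \left(-33\right) = -5016$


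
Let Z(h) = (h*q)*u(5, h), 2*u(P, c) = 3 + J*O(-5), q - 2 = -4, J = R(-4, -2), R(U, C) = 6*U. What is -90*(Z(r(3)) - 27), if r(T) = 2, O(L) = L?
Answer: 24570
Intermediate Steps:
J = -24 (J = 6*(-4) = -24)
q = -2 (q = 2 - 4 = -2)
u(P, c) = 123/2 (u(P, c) = (3 - 24*(-5))/2 = (3 + 120)/2 = (½)*123 = 123/2)
Z(h) = -123*h (Z(h) = (h*(-2))*(123/2) = -2*h*(123/2) = -123*h)
-90*(Z(r(3)) - 27) = -90*(-123*2 - 27) = -90*(-246 - 27) = -90*(-273) = 24570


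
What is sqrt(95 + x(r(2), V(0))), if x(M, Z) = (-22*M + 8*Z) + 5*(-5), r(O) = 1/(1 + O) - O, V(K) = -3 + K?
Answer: 2*sqrt(186)/3 ≈ 9.0921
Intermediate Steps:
x(M, Z) = -25 - 22*M + 8*Z (x(M, Z) = (-22*M + 8*Z) - 25 = -25 - 22*M + 8*Z)
sqrt(95 + x(r(2), V(0))) = sqrt(95 + (-25 - 22*(1 - 1*2 - 1*2**2)/(1 + 2) + 8*(-3 + 0))) = sqrt(95 + (-25 - 22*(1 - 2 - 1*4)/3 + 8*(-3))) = sqrt(95 + (-25 - 22*(1 - 2 - 4)/3 - 24)) = sqrt(95 + (-25 - 22*(-5)/3 - 24)) = sqrt(95 + (-25 - 22*(-5/3) - 24)) = sqrt(95 + (-25 + 110/3 - 24)) = sqrt(95 - 37/3) = sqrt(248/3) = 2*sqrt(186)/3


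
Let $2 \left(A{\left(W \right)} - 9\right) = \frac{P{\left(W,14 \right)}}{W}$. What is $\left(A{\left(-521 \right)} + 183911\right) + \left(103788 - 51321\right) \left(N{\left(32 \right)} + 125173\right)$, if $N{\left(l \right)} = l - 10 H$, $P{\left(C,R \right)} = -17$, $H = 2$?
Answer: $\frac{6844132458247}{1042} \approx 6.5683 \cdot 10^{9}$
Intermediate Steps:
$N{\left(l \right)} = -20 + l$ ($N{\left(l \right)} = l - 20 = -20 + l$)
$A{\left(W \right)} = 9 - \frac{17}{2 W}$ ($A{\left(W \right)} = 9 + \frac{\left(-17\right) \frac{1}{W}}{2} = 9 - \frac{17}{2 W}$)
$\left(A{\left(-521 \right)} + 183911\right) + \left(103788 - 51321\right) \left(N{\left(32 \right)} + 125173\right) = \left(\left(9 - \frac{17}{2 \left(-521\right)}\right) + 183911\right) + \left(103788 - 51321\right) \left(\left(-20 + 32\right) + 125173\right) = \left(\left(9 - - \frac{17}{1042}\right) + 183911\right) + 52467 \left(12 + 125173\right) = \left(\left(9 + \frac{17}{1042}\right) + 183911\right) + 52467 \cdot 125185 = \left(\frac{9395}{1042} + 183911\right) + 6568081395 = \frac{191644657}{1042} + 6568081395 = \frac{6844132458247}{1042}$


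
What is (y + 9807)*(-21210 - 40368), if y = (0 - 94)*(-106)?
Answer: -1217458638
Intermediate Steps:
y = 9964 (y = -94*(-106) = 9964)
(y + 9807)*(-21210 - 40368) = (9964 + 9807)*(-21210 - 40368) = 19771*(-61578) = -1217458638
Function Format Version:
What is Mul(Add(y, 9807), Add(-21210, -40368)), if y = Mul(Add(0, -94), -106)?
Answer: -1217458638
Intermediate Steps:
y = 9964 (y = Mul(-94, -106) = 9964)
Mul(Add(y, 9807), Add(-21210, -40368)) = Mul(Add(9964, 9807), Add(-21210, -40368)) = Mul(19771, -61578) = -1217458638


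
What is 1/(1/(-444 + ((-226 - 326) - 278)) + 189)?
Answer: 1274/240785 ≈ 0.0052910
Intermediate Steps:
1/(1/(-444 + ((-226 - 326) - 278)) + 189) = 1/(1/(-444 + (-552 - 278)) + 189) = 1/(1/(-444 - 830) + 189) = 1/(1/(-1274) + 189) = 1/(-1/1274 + 189) = 1/(240785/1274) = 1274/240785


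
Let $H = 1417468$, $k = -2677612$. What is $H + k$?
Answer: $-1260144$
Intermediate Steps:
$H + k = 1417468 - 2677612 = -1260144$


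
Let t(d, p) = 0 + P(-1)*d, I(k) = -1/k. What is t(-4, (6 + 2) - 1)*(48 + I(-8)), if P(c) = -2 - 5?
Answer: 2695/2 ≈ 1347.5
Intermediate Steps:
P(c) = -7
t(d, p) = -7*d (t(d, p) = 0 - 7*d = -7*d)
t(-4, (6 + 2) - 1)*(48 + I(-8)) = (-7*(-4))*(48 - 1/(-8)) = 28*(48 - 1*(-1/8)) = 28*(48 + 1/8) = 28*(385/8) = 2695/2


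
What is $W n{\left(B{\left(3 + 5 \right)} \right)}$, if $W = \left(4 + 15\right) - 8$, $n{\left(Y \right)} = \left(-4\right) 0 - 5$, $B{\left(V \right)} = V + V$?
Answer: $-55$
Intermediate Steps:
$B{\left(V \right)} = 2 V$
$n{\left(Y \right)} = -5$ ($n{\left(Y \right)} = 0 - 5 = -5$)
$W = 11$ ($W = 19 - 8 = 11$)
$W n{\left(B{\left(3 + 5 \right)} \right)} = 11 \left(-5\right) = -55$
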